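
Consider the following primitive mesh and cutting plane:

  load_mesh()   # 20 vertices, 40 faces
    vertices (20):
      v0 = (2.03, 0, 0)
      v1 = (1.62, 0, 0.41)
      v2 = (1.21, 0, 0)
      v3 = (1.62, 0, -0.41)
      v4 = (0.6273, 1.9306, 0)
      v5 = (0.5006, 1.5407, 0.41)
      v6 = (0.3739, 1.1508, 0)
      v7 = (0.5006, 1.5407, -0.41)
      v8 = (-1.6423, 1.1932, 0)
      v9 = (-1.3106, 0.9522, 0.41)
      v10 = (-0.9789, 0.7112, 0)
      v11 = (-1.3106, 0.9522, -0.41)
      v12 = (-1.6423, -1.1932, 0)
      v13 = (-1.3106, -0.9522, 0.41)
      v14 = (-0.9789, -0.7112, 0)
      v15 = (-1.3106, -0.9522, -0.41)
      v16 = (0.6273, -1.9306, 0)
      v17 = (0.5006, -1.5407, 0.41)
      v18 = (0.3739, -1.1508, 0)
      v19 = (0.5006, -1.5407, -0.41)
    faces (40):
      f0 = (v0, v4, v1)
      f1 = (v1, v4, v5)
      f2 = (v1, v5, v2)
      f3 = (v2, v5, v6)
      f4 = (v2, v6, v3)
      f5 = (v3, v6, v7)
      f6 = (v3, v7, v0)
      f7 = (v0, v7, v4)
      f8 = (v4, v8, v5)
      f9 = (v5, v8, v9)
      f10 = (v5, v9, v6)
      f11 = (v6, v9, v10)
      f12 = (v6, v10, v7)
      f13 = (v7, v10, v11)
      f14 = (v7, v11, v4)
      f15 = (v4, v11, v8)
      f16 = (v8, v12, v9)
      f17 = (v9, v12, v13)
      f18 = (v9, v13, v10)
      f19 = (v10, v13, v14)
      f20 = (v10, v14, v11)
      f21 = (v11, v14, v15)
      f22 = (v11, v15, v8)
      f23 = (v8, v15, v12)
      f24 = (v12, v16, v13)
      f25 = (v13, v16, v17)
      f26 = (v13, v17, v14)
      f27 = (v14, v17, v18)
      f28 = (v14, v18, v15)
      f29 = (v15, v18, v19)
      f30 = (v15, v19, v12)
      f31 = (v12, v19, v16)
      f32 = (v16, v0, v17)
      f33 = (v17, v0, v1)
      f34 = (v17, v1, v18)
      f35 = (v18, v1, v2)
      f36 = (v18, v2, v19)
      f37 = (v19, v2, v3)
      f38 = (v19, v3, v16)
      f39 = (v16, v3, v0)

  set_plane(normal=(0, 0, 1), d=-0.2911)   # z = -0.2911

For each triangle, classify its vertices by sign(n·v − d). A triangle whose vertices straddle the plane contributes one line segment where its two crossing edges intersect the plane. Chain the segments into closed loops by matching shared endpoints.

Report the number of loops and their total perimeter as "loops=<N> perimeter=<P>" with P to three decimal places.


Straddling triangles (20 of 40):
  (v2,v6,v3) [++-] → (1.25863, 0.333732, -0.2911)–(1.5011, 0, -0.2911)  len=0.4125
  (v3,v6,v7) [-+-] → (1.25863, 0.333732, -0.2911)–(0.463857, 1.42763, -0.2911)  len=1.3521
  (v3,v7,v0) [--+] → (0.944126, 1.0939, -0.2911)–(1.7389, 0, -0.2911)  len=1.3521
  (v0,v7,v4) [+-+] → (0.944126, 1.0939, -0.2911)–(0.537343, 1.65377, -0.2911)  len=0.6920
  (v6,v10,v7) [++-] → (0.071545, 1.30015, -0.2911)–(0.463857, 1.42763, -0.2911)  len=0.4125
  (v7,v10,v11) [-+-] → (0.071545, 1.30015, -0.2911)–(-1.21441, 0.88231, -0.2911)  len=1.3521
  (v7,v11,v4) [--+] → (-0.748609, 1.23594, -0.2911)–(0.537343, 1.65377, -0.2911)  len=1.3521
  (v4,v11,v8) [+-+] → (-0.748609, 1.23594, -0.2911)–(-1.40679, 1.02209, -0.2911)  len=0.6921
  (v10,v14,v11) [++-] → (-1.21441, 0.469814, -0.2911)–(-1.21441, 0.88231, -0.2911)  len=0.4125
  (v11,v14,v15) [-+-] → (-1.21441, 0.469814, -0.2911)–(-1.21441, -0.88231, -0.2911)  len=1.3521
  (v11,v15,v8) [--+] → (-1.40679, -0.330034, -0.2911)–(-1.40679, 1.02209, -0.2911)  len=1.3521
  (v8,v15,v12) [+-+] → (-1.40679, -0.330034, -0.2911)–(-1.40679, -1.02209, -0.2911)  len=0.6921
  (v14,v18,v15) [++-] → (-0.822095, -1.00979, -0.2911)–(-1.21441, -0.88231, -0.2911)  len=0.4125
  (v15,v18,v19) [-+-] → (-0.822095, -1.00979, -0.2911)–(0.463857, -1.42763, -0.2911)  len=1.3521
  (v15,v19,v12) [--+] → (-0.120841, -1.43993, -0.2911)–(-1.40679, -1.02209, -0.2911)  len=1.3521
  (v12,v19,v16) [+-+] → (-0.120841, -1.43993, -0.2911)–(0.537343, -1.65377, -0.2911)  len=0.6921
  (v18,v2,v19) [++-] → (0.706326, -1.0939, -0.2911)–(0.463857, -1.42763, -0.2911)  len=0.4125
  (v19,v2,v3) [-+-] → (0.706326, -1.0939, -0.2911)–(1.5011, 0, -0.2911)  len=1.3521
  (v19,v3,v16) [--+] → (1.33212, -0.559874, -0.2911)–(0.537343, -1.65377, -0.2911)  len=1.3521
  (v16,v3,v0) [+-+] → (1.33212, -0.559874, -0.2911)–(1.7389, 0, -0.2911)  len=0.6920

Chained into 2 loop(s):
  loop 1: 10 segments, perimeter = 8.8232
  loop 2: 10 segments, perimeter = 10.2209
Total perimeter = 19.044

loops=2 perimeter=19.044


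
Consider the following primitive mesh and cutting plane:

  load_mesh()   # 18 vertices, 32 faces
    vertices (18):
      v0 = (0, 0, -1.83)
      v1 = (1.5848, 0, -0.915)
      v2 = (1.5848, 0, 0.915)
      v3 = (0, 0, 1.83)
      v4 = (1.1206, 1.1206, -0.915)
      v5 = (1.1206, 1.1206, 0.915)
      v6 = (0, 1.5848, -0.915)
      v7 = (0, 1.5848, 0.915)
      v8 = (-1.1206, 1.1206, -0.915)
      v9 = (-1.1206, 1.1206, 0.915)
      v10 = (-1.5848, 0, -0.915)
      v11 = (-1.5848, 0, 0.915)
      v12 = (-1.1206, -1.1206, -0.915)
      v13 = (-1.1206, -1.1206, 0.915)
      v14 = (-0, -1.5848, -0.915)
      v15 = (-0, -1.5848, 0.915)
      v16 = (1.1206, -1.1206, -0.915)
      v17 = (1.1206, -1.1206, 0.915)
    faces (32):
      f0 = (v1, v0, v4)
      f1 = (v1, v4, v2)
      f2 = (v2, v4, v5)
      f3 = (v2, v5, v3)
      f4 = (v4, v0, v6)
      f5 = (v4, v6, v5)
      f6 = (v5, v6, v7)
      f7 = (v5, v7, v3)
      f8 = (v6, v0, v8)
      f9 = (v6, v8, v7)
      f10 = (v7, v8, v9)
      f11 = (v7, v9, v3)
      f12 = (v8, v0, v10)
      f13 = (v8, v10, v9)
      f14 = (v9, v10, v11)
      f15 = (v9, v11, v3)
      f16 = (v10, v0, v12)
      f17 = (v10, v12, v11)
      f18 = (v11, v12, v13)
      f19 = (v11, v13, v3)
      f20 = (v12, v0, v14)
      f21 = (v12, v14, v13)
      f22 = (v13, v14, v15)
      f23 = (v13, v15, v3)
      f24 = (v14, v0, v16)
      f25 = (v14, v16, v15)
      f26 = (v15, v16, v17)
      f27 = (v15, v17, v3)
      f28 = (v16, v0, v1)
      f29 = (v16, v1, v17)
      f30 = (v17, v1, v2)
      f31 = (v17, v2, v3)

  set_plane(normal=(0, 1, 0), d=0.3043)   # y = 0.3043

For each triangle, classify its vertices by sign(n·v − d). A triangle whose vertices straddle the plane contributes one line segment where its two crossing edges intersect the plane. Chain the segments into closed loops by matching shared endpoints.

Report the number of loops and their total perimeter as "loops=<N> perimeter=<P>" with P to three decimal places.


loops=1 perimeter=10.244

Straddling triangles (12 of 32):
  (v1,v0,v4) [--+] → (0.3043, 0.3043, -1.58153)–(1.45875, 0.3043, -0.915)  len=1.3330
  (v1,v4,v2) [-+-] → (1.45875, 0.3043, -0.915)–(1.45875, 0.3043, 0.418062)  len=1.3331
  (v2,v4,v5) [-++] → (1.45875, 0.3043, 0.418062)–(1.45875, 0.3043, 0.915)  len=0.4969
  (v2,v5,v3) [-+-] → (1.45875, 0.3043, 0.915)–(0.3043, 0.3043, 1.58153)  len=1.3330
  (v4,v0,v6) [+-+] → (0.3043, 0.3043, -1.58153)–(0, 0.3043, -1.65431)  len=0.3129
  (v5,v7,v3) [++-] → (0, 0.3043, 1.65431)–(0.3043, 0.3043, 1.58153)  len=0.3129
  (v6,v0,v8) [+-+] → (0, 0.3043, -1.65431)–(-0.3043, 0.3043, -1.58153)  len=0.3129
  (v7,v9,v3) [++-] → (-0.3043, 0.3043, 1.58153)–(0, 0.3043, 1.65431)  len=0.3129
  (v8,v0,v10) [+--] → (-0.3043, 0.3043, -1.58153)–(-1.45875, 0.3043, -0.915)  len=1.3330
  (v8,v10,v9) [+-+] → (-1.45875, 0.3043, -0.915)–(-1.45875, 0.3043, -0.418062)  len=0.4969
  (v9,v10,v11) [+--] → (-1.45875, 0.3043, -0.418062)–(-1.45875, 0.3043, 0.915)  len=1.3331
  (v9,v11,v3) [+--] → (-1.45875, 0.3043, 0.915)–(-0.3043, 0.3043, 1.58153)  len=1.3330

Chained into 1 loop(s):
  loop 1: 12 segments, perimeter = 10.2437
Total perimeter = 10.244


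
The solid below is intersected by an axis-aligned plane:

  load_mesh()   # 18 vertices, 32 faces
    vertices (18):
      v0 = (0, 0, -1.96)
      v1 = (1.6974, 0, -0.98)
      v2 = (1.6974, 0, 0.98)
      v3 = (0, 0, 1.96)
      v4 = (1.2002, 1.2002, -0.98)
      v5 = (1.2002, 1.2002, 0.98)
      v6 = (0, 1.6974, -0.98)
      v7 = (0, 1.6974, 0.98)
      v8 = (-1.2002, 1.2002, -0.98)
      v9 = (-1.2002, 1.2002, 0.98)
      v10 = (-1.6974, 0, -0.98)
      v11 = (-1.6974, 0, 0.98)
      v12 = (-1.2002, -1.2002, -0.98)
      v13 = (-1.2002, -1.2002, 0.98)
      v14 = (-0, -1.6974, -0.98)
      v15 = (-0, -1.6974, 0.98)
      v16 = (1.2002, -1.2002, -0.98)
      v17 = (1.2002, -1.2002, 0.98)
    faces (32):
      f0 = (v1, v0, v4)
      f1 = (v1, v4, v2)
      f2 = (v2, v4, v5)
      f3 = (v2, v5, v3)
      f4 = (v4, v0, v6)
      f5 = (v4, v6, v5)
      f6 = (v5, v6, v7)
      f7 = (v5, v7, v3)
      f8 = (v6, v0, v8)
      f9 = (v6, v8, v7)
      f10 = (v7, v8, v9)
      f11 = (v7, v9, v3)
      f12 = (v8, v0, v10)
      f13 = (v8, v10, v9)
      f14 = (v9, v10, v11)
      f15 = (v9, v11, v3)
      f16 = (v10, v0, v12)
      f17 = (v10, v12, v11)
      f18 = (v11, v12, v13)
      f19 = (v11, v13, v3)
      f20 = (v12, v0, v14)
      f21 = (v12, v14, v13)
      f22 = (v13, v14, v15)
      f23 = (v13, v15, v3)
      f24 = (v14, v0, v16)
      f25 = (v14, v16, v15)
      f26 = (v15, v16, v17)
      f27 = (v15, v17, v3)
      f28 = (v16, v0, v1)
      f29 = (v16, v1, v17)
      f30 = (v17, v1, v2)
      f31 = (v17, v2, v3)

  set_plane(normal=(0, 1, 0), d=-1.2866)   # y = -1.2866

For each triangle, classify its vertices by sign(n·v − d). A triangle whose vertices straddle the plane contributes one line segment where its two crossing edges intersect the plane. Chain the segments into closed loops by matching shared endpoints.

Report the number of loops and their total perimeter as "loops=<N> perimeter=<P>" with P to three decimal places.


Straddling triangles (8 of 32):
  (v12,v0,v14) [++-] → (0, -1.2866, -1.21718)–(-0.991637, -1.2866, -0.98)  len=1.0196
  (v12,v14,v13) [+-+] → (-0.991637, -1.2866, -0.98)–(-0.991637, -1.2866, 0.639405)  len=1.6194
  (v13,v14,v15) [+--] → (-0.991637, -1.2866, 0.639405)–(-0.991637, -1.2866, 0.98)  len=0.3406
  (v13,v15,v3) [+-+] → (-0.991637, -1.2866, 0.98)–(0, -1.2866, 1.21718)  len=1.0196
  (v14,v0,v16) [-++] → (0, -1.2866, -1.21718)–(0.991637, -1.2866, -0.98)  len=1.0196
  (v14,v16,v15) [-+-] → (0.991637, -1.2866, -0.98)–(0.991637, -1.2866, -0.639405)  len=0.3406
  (v15,v16,v17) [-++] → (0.991637, -1.2866, -0.639405)–(0.991637, -1.2866, 0.98)  len=1.6194
  (v15,v17,v3) [-++] → (0.991637, -1.2866, 0.98)–(0, -1.2866, 1.21718)  len=1.0196

Chained into 1 loop(s):
  loop 1: 8 segments, perimeter = 7.9984
Total perimeter = 7.998

loops=1 perimeter=7.998


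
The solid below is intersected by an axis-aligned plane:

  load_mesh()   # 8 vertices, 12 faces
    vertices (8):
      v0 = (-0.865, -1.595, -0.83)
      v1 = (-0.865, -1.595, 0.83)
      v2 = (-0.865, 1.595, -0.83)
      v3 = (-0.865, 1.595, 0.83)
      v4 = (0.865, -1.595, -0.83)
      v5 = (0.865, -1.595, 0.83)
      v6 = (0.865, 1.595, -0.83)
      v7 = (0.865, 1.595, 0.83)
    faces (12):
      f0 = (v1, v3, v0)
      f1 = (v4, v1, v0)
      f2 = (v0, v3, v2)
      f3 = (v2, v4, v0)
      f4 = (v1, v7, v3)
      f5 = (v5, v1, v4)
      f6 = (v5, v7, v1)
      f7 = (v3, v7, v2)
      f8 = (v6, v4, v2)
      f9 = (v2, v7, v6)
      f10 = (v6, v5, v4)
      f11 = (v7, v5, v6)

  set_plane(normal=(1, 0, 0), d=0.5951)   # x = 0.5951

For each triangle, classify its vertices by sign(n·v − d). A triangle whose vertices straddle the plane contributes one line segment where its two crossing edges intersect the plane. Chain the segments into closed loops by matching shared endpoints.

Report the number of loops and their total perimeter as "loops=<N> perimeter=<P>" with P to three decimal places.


loops=1 perimeter=9.700

Straddling triangles (8 of 12):
  (v4,v1,v0) [+--] → (0.5951, -1.595, -0.571021)–(0.5951, -1.595, -0.83)  len=0.2590
  (v2,v4,v0) [-+-] → (0.5951, -1.09732, -0.83)–(0.5951, -1.595, -0.83)  len=0.4977
  (v1,v7,v3) [-+-] → (0.5951, 1.09732, 0.83)–(0.5951, 1.595, 0.83)  len=0.4977
  (v5,v1,v4) [+-+] → (0.5951, -1.595, 0.83)–(0.5951, -1.595, -0.571021)  len=1.4010
  (v5,v7,v1) [++-] → (0.5951, 1.09732, 0.83)–(0.5951, -1.595, 0.83)  len=2.6923
  (v3,v7,v2) [-+-] → (0.5951, 1.595, 0.83)–(0.5951, 1.595, 0.571021)  len=0.2590
  (v6,v4,v2) [++-] → (0.5951, -1.09732, -0.83)–(0.5951, 1.595, -0.83)  len=2.6923
  (v2,v7,v6) [-++] → (0.5951, 1.595, 0.571021)–(0.5951, 1.595, -0.83)  len=1.4010

Chained into 1 loop(s):
  loop 1: 8 segments, perimeter = 9.7000
Total perimeter = 9.700


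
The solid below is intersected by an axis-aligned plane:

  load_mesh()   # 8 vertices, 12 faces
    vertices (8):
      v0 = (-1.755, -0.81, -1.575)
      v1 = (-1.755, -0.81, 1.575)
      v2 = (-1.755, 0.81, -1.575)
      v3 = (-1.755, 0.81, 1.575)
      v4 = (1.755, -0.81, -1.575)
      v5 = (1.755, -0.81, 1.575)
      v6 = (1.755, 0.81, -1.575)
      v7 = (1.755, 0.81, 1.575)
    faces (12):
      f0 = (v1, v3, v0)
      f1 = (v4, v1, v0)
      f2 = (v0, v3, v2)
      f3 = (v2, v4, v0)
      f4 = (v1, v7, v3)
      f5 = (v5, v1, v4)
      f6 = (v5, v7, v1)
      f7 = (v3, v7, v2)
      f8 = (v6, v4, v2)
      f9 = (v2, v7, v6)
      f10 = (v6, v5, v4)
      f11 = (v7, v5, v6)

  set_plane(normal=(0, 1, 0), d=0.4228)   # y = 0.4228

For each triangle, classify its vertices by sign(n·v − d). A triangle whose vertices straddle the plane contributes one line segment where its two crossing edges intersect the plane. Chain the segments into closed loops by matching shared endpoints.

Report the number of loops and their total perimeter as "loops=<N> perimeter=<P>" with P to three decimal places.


loops=1 perimeter=13.320

Straddling triangles (8 of 12):
  (v1,v3,v0) [-+-] → (-1.755, 0.4228, 1.575)–(-1.755, 0.4228, 0.822111)  len=0.7529
  (v0,v3,v2) [-++] → (-1.755, 0.4228, 0.822111)–(-1.755, 0.4228, -1.575)  len=2.3971
  (v2,v4,v0) [+--] → (-0.916067, 0.4228, -1.575)–(-1.755, 0.4228, -1.575)  len=0.8389
  (v1,v7,v3) [-++] → (0.916067, 0.4228, 1.575)–(-1.755, 0.4228, 1.575)  len=2.6711
  (v5,v7,v1) [-+-] → (1.755, 0.4228, 1.575)–(0.916067, 0.4228, 1.575)  len=0.8389
  (v6,v4,v2) [+-+] → (1.755, 0.4228, -1.575)–(-0.916067, 0.4228, -1.575)  len=2.6711
  (v6,v5,v4) [+--] → (1.755, 0.4228, -0.822111)–(1.755, 0.4228, -1.575)  len=0.7529
  (v7,v5,v6) [+-+] → (1.755, 0.4228, 1.575)–(1.755, 0.4228, -0.822111)  len=2.3971

Chained into 1 loop(s):
  loop 1: 8 segments, perimeter = 13.3200
Total perimeter = 13.320


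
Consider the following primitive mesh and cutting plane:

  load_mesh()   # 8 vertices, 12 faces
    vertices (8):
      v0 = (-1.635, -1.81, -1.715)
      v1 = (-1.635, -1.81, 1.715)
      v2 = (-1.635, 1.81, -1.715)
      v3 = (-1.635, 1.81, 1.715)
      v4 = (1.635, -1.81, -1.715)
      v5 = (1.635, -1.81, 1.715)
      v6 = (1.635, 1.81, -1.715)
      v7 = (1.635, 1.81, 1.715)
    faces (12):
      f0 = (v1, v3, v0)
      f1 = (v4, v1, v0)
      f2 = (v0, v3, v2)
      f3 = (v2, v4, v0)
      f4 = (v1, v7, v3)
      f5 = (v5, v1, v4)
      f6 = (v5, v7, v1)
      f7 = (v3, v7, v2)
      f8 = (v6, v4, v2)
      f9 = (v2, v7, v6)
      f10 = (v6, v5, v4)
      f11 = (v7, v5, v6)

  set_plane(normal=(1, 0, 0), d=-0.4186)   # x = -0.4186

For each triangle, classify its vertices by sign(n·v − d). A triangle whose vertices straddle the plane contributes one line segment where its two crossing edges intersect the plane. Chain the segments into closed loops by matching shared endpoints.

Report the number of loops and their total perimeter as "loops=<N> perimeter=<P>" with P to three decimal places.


loops=1 perimeter=14.100

Straddling triangles (8 of 12):
  (v4,v1,v0) [+--] → (-0.4186, -1.81, 0.439082)–(-0.4186, -1.81, -1.715)  len=2.1541
  (v2,v4,v0) [-+-] → (-0.4186, 0.463404, -1.715)–(-0.4186, -1.81, -1.715)  len=2.2734
  (v1,v7,v3) [-+-] → (-0.4186, -0.463404, 1.715)–(-0.4186, 1.81, 1.715)  len=2.2734
  (v5,v1,v4) [+-+] → (-0.4186, -1.81, 1.715)–(-0.4186, -1.81, 0.439082)  len=1.2759
  (v5,v7,v1) [++-] → (-0.4186, -0.463404, 1.715)–(-0.4186, -1.81, 1.715)  len=1.3466
  (v3,v7,v2) [-+-] → (-0.4186, 1.81, 1.715)–(-0.4186, 1.81, -0.439082)  len=2.1541
  (v6,v4,v2) [++-] → (-0.4186, 0.463404, -1.715)–(-0.4186, 1.81, -1.715)  len=1.3466
  (v2,v7,v6) [-++] → (-0.4186, 1.81, -0.439082)–(-0.4186, 1.81, -1.715)  len=1.2759

Chained into 1 loop(s):
  loop 1: 8 segments, perimeter = 14.1000
Total perimeter = 14.100


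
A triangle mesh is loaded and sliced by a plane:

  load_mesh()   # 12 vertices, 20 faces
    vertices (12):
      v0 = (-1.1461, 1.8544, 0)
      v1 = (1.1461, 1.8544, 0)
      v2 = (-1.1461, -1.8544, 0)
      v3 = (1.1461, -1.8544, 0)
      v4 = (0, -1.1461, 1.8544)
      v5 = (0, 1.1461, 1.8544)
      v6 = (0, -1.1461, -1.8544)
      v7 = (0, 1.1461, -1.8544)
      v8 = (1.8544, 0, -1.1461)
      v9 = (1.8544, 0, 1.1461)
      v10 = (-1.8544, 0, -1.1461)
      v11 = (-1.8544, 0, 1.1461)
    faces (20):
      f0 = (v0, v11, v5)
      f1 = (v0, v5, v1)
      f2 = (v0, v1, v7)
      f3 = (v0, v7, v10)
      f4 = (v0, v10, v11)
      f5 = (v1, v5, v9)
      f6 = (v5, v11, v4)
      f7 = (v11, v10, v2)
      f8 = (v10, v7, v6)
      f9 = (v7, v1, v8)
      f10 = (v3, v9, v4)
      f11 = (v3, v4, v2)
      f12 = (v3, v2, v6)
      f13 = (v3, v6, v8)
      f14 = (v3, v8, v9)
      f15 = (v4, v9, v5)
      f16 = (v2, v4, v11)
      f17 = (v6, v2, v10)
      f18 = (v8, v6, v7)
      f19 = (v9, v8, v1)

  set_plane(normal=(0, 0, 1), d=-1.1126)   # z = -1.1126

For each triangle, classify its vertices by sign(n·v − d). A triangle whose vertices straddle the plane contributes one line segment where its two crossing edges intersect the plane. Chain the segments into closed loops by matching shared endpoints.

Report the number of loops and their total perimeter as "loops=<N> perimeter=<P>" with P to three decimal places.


Straddling triangles (10 of 20):
  (v0,v1,v7) [++-] → (0.458465, 1.42944, -1.1126)–(-0.458465, 1.42944, -1.1126)  len=0.9169
  (v0,v7,v10) [+--] → (-0.458465, 1.42944, -1.1126)–(-1.8337, 0.0542033, -1.1126)  len=1.9449
  (v0,v10,v11) [+-+] → (-1.8337, 0.0542033, -1.1126)–(-1.8544, 0, -1.1126)  len=0.0580
  (v11,v10,v2) [+-+] → (-1.8544, 0, -1.1126)–(-1.8337, -0.0542033, -1.1126)  len=0.0580
  (v7,v1,v8) [-+-] → (0.458465, 1.42944, -1.1126)–(1.8337, 0.0542033, -1.1126)  len=1.9449
  (v3,v2,v6) [++-] → (-0.458465, -1.42944, -1.1126)–(0.458465, -1.42944, -1.1126)  len=0.9169
  (v3,v6,v8) [+--] → (0.458465, -1.42944, -1.1126)–(1.8337, -0.0542033, -1.1126)  len=1.9449
  (v3,v8,v9) [+-+] → (1.8337, -0.0542033, -1.1126)–(1.8544, 0, -1.1126)  len=0.0580
  (v6,v2,v10) [-+-] → (-0.458465, -1.42944, -1.1126)–(-1.8337, -0.0542033, -1.1126)  len=1.9449
  (v9,v8,v1) [+-+] → (1.8544, 0, -1.1126)–(1.8337, 0.0542033, -1.1126)  len=0.0580

Chained into 1 loop(s):
  loop 1: 10 segments, perimeter = 9.8454
Total perimeter = 9.845

loops=1 perimeter=9.845


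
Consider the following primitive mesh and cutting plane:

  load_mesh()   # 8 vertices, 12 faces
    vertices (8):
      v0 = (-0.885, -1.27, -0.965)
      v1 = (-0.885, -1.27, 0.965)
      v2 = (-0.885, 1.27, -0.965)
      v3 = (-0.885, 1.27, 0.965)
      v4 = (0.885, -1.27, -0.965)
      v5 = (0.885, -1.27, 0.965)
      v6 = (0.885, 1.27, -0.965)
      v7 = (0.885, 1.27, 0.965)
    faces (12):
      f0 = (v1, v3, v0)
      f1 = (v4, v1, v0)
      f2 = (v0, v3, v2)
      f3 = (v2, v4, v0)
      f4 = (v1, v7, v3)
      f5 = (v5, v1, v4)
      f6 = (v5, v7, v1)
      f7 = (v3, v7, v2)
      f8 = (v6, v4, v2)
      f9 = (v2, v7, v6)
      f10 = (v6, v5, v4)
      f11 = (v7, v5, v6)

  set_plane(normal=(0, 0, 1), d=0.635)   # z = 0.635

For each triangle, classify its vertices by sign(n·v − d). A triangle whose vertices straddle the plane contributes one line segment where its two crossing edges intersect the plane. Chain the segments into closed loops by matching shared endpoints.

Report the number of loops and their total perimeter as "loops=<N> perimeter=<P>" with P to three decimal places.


Straddling triangles (8 of 12):
  (v1,v3,v0) [++-] → (-0.885, 0.835699, 0.635)–(-0.885, -1.27, 0.635)  len=2.1057
  (v4,v1,v0) [-+-] → (-0.582358, -1.27, 0.635)–(-0.885, -1.27, 0.635)  len=0.3026
  (v0,v3,v2) [-+-] → (-0.885, 0.835699, 0.635)–(-0.885, 1.27, 0.635)  len=0.4343
  (v5,v1,v4) [++-] → (-0.582358, -1.27, 0.635)–(0.885, -1.27, 0.635)  len=1.4674
  (v3,v7,v2) [++-] → (0.582358, 1.27, 0.635)–(-0.885, 1.27, 0.635)  len=1.4674
  (v2,v7,v6) [-+-] → (0.582358, 1.27, 0.635)–(0.885, 1.27, 0.635)  len=0.3026
  (v6,v5,v4) [-+-] → (0.885, -0.835699, 0.635)–(0.885, -1.27, 0.635)  len=0.4343
  (v7,v5,v6) [++-] → (0.885, -0.835699, 0.635)–(0.885, 1.27, 0.635)  len=2.1057

Chained into 1 loop(s):
  loop 1: 8 segments, perimeter = 8.6200
Total perimeter = 8.620

loops=1 perimeter=8.620


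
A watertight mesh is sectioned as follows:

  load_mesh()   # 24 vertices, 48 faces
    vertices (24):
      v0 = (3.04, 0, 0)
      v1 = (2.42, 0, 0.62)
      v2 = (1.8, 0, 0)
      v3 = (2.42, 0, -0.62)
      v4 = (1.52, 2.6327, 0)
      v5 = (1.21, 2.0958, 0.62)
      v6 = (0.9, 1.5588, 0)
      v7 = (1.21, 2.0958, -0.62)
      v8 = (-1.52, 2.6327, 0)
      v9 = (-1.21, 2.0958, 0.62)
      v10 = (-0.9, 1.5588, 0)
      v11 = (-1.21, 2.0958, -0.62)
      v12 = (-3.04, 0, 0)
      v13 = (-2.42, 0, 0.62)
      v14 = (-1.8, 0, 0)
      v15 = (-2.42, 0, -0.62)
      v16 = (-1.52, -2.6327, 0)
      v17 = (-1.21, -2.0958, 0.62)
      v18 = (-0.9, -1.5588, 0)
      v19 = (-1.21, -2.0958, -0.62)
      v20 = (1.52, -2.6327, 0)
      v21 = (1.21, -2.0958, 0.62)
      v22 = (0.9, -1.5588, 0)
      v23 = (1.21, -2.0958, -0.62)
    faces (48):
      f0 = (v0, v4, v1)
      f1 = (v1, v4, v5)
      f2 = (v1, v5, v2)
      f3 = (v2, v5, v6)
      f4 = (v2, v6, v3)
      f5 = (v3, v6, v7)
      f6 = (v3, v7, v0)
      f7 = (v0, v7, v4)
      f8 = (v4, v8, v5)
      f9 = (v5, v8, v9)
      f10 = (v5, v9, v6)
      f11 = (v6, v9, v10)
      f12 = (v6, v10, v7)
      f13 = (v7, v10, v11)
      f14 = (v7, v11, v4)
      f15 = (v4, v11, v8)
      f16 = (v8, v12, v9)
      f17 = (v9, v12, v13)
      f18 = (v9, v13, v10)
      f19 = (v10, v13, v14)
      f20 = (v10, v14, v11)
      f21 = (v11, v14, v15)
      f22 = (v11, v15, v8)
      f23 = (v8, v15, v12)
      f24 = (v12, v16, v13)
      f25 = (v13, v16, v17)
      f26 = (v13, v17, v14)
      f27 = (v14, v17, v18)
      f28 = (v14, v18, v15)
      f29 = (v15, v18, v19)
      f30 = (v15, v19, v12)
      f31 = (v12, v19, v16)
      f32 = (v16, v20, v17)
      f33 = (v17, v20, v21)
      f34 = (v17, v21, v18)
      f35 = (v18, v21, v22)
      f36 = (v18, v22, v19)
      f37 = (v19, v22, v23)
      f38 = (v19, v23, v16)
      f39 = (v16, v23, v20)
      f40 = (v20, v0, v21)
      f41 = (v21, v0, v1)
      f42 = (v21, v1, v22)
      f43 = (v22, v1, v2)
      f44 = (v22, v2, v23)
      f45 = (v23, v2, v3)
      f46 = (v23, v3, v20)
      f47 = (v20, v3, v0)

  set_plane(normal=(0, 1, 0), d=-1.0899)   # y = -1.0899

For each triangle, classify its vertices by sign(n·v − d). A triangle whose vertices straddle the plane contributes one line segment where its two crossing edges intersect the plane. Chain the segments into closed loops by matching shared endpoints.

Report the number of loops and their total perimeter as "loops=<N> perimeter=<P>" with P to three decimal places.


Straddling triangles (16 of 48):
  (v12,v16,v13) [+-+] → (-2.41074, -1.0899, 0)–(-2.04741, -1.0899, 0.363329)  len=0.5138
  (v13,v16,v17) [+--] → (-2.04741, -1.0899, 0.363329)–(-1.79075, -1.0899, 0.62)  len=0.3630
  (v13,v17,v14) [+-+] → (-1.79075, -1.0899, 0.62)–(-1.49318, -1.0899, 0.322425)  len=0.4208
  (v14,v17,v18) [+--] → (-1.49318, -1.0899, 0.322425)–(-1.17073, -1.0899, 0)  len=0.4560
  (v14,v18,v15) [+-+] → (-1.17073, -1.0899, 0)–(-1.35723, -1.0899, -0.186501)  len=0.2638
  (v15,v18,v19) [+--] → (-1.35723, -1.0899, -0.186501)–(-1.79075, -1.0899, -0.62)  len=0.6131
  (v15,v19,v12) [+-+] → (-1.79075, -1.0899, -0.62)–(-2.08833, -1.0899, -0.322425)  len=0.4208
  (v12,v19,v16) [+--] → (-2.08833, -1.0899, -0.322425)–(-2.41074, -1.0899, 0)  len=0.4560
  (v20,v0,v21) [-+-] → (2.41074, -1.0899, 0)–(2.08833, -1.0899, 0.322425)  len=0.4560
  (v21,v0,v1) [-++] → (2.08833, -1.0899, 0.322425)–(1.79075, -1.0899, 0.62)  len=0.4208
  (v21,v1,v22) [-+-] → (1.79075, -1.0899, 0.62)–(1.35723, -1.0899, 0.186501)  len=0.6131
  (v22,v1,v2) [-++] → (1.35723, -1.0899, 0.186501)–(1.17073, -1.0899, 0)  len=0.2638
  (v22,v2,v23) [-+-] → (1.17073, -1.0899, 0)–(1.49318, -1.0899, -0.322425)  len=0.4560
  (v23,v2,v3) [-++] → (1.49318, -1.0899, -0.322425)–(1.79075, -1.0899, -0.62)  len=0.4208
  (v23,v3,v20) [-+-] → (1.79075, -1.0899, -0.62)–(2.04741, -1.0899, -0.363329)  len=0.3630
  (v20,v3,v0) [-++] → (2.04741, -1.0899, -0.363329)–(2.41074, -1.0899, 0)  len=0.5138

Chained into 2 loop(s):
  loop 1: 8 segments, perimeter = 3.5073
  loop 2: 8 segments, perimeter = 3.5073
Total perimeter = 7.015

loops=2 perimeter=7.015


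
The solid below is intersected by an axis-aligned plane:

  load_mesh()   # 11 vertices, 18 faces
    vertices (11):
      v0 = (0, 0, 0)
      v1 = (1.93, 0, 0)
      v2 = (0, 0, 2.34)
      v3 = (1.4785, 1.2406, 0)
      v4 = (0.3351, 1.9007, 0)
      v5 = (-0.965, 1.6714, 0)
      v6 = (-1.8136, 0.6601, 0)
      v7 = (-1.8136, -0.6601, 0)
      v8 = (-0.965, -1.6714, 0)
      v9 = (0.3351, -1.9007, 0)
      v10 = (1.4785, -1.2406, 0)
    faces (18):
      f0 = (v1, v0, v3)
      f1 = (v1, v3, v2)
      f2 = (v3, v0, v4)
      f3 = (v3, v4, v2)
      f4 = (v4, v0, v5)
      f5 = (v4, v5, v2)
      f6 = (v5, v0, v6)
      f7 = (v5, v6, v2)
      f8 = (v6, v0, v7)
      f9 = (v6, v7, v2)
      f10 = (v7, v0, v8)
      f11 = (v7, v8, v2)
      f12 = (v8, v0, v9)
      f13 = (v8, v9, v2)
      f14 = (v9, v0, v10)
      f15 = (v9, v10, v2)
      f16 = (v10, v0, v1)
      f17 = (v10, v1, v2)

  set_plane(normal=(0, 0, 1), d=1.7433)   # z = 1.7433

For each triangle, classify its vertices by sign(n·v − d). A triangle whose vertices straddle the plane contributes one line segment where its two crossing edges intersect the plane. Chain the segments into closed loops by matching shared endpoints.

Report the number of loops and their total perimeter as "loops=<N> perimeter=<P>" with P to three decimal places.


Straddling triangles (9 of 18):
  (v1,v3,v2) [--+] → (0.377017, 0.316353, 1.7433)–(0.49215, 0, 1.7433)  len=0.3367
  (v3,v4,v2) [--+] → (0.0854505, 0.484678, 1.7433)–(0.377017, 0.316353, 1.7433)  len=0.3367
  (v4,v5,v2) [--+] → (-0.246075, 0.426207, 1.7433)–(0.0854505, 0.484678, 1.7433)  len=0.3366
  (v5,v6,v2) [--+] → (-0.462468, 0.168325, 1.7433)–(-0.246075, 0.426207, 1.7433)  len=0.3366
  (v6,v7,v2) [--+] → (-0.462468, -0.168325, 1.7433)–(-0.462468, 0.168325, 1.7433)  len=0.3367
  (v7,v8,v2) [--+] → (-0.246075, -0.426207, 1.7433)–(-0.462468, -0.168325, 1.7433)  len=0.3366
  (v8,v9,v2) [--+] → (0.0854505, -0.484678, 1.7433)–(-0.246075, -0.426207, 1.7433)  len=0.3366
  (v9,v10,v2) [--+] → (0.377017, -0.316353, 1.7433)–(0.0854505, -0.484678, 1.7433)  len=0.3367
  (v10,v1,v2) [--+] → (0.49215, 0, 1.7433)–(0.377017, -0.316353, 1.7433)  len=0.3367

Chained into 1 loop(s):
  loop 1: 9 segments, perimeter = 3.0299
Total perimeter = 3.030

loops=1 perimeter=3.030


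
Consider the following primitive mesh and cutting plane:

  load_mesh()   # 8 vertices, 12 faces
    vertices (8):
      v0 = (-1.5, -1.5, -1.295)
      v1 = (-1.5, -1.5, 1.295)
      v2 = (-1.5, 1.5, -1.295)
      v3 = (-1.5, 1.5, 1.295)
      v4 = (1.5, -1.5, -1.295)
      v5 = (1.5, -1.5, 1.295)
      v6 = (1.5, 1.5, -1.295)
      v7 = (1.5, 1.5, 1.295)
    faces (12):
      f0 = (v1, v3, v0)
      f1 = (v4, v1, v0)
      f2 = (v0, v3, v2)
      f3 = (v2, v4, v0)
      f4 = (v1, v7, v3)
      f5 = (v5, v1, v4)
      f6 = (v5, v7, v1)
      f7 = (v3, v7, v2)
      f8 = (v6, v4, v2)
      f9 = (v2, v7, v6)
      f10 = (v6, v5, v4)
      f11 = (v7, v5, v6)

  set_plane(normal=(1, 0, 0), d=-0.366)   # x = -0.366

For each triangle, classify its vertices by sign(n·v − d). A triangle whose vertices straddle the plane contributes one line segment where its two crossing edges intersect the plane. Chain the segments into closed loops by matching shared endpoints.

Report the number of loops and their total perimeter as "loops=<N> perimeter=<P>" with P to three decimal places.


loops=1 perimeter=11.180

Straddling triangles (8 of 12):
  (v4,v1,v0) [+--] → (-0.366, -1.5, 0.31598)–(-0.366, -1.5, -1.295)  len=1.6110
  (v2,v4,v0) [-+-] → (-0.366, 0.366, -1.295)–(-0.366, -1.5, -1.295)  len=1.8660
  (v1,v7,v3) [-+-] → (-0.366, -0.366, 1.295)–(-0.366, 1.5, 1.295)  len=1.8660
  (v5,v1,v4) [+-+] → (-0.366, -1.5, 1.295)–(-0.366, -1.5, 0.31598)  len=0.9790
  (v5,v7,v1) [++-] → (-0.366, -0.366, 1.295)–(-0.366, -1.5, 1.295)  len=1.1340
  (v3,v7,v2) [-+-] → (-0.366, 1.5, 1.295)–(-0.366, 1.5, -0.31598)  len=1.6110
  (v6,v4,v2) [++-] → (-0.366, 0.366, -1.295)–(-0.366, 1.5, -1.295)  len=1.1340
  (v2,v7,v6) [-++] → (-0.366, 1.5, -0.31598)–(-0.366, 1.5, -1.295)  len=0.9790

Chained into 1 loop(s):
  loop 1: 8 segments, perimeter = 11.1800
Total perimeter = 11.180


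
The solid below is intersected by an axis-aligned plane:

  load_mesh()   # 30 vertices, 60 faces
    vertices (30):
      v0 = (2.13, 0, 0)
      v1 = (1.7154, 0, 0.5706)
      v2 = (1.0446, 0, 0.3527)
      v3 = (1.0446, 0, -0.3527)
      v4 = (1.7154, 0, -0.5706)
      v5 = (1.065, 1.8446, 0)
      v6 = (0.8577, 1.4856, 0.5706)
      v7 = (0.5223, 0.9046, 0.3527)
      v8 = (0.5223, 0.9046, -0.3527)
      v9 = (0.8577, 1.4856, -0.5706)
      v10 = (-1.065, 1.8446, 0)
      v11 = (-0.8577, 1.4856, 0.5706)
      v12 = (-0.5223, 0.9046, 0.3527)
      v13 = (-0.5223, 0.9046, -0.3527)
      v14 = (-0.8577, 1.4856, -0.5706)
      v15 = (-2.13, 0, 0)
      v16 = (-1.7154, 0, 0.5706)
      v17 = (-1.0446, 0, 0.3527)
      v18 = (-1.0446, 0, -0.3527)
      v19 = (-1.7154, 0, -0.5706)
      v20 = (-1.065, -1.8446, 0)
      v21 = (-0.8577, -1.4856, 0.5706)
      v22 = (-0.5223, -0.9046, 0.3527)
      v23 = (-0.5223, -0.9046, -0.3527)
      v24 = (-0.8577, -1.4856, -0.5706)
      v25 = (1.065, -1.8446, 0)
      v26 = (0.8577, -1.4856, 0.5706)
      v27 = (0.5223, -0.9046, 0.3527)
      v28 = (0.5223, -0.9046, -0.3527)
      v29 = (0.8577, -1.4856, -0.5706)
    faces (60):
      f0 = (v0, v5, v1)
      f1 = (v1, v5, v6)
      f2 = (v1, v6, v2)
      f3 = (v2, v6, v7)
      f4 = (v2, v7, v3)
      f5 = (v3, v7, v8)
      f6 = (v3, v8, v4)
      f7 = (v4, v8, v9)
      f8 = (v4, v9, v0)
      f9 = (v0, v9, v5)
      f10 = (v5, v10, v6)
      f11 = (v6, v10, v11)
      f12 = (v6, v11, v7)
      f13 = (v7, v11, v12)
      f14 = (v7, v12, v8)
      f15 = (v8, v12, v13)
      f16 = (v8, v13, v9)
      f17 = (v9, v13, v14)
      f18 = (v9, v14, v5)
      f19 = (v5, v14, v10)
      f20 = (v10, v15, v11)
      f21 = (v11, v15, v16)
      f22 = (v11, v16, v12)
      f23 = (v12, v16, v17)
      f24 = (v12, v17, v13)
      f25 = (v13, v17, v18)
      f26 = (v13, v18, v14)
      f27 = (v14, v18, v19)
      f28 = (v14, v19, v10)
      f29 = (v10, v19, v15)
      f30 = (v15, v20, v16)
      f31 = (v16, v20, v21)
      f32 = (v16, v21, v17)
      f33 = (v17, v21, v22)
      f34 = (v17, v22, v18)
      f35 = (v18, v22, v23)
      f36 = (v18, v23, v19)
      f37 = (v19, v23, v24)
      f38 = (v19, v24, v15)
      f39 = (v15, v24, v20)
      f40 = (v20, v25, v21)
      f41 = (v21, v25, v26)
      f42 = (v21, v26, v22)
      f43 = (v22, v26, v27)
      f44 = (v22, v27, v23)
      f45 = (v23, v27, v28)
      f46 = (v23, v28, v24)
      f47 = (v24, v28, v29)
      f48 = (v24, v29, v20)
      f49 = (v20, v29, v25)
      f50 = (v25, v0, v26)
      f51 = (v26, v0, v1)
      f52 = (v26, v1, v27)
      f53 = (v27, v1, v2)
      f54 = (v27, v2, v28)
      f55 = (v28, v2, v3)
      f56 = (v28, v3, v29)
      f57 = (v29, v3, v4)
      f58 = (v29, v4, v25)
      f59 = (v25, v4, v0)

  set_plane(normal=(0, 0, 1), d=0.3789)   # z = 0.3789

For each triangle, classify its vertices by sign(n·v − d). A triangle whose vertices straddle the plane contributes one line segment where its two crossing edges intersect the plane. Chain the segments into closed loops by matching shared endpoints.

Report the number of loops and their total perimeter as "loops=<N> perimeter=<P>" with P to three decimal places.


loops=2 perimeter=17.880

Straddling triangles (24 of 60):
  (v0,v5,v1) [--+] → (1.49689, 0.619716, 0.3789)–(1.85469, 0, 0.3789)  len=0.7156
  (v1,v5,v6) [+-+] → (1.49689, 0.619716, 0.3789)–(0.927345, 1.60621, 0.3789)  len=1.1391
  (v1,v6,v2) [++-] → (1.02213, 0.178627, 0.3789)–(1.12526, 0, 0.3789)  len=0.2063
  (v2,v6,v7) [-+-] → (1.02213, 0.178627, 0.3789)–(0.562628, 0.974459, 0.3789)  len=0.9190
  (v5,v10,v6) [--+] → (0.211746, 1.60621, 0.3789)–(0.927345, 1.60621, 0.3789)  len=0.7156
  (v6,v10,v11) [+-+] → (0.211746, 1.60621, 0.3789)–(-0.927345, 1.60621, 0.3789)  len=1.1391
  (v6,v11,v7) [++-] → (0.356371, 0.974459, 0.3789)–(0.562628, 0.974459, 0.3789)  len=0.2063
  (v7,v11,v12) [-+-] → (0.356371, 0.974459, 0.3789)–(-0.562628, 0.974459, 0.3789)  len=0.9190
  (v10,v15,v11) [--+] → (-1.28514, 0.986495, 0.3789)–(-0.927345, 1.60621, 0.3789)  len=0.7156
  (v11,v15,v16) [+-+] → (-1.28514, 0.986495, 0.3789)–(-1.85469, 0, 0.3789)  len=1.1391
  (v11,v16,v12) [++-] → (-0.665757, 0.795832, 0.3789)–(-0.562628, 0.974459, 0.3789)  len=0.2063
  (v12,v16,v17) [-+-] → (-0.665757, 0.795832, 0.3789)–(-1.12526, 0, 0.3789)  len=0.9190
  (v15,v20,v16) [--+] → (-1.49689, -0.619716, 0.3789)–(-1.85469, 0, 0.3789)  len=0.7156
  (v16,v20,v21) [+-+] → (-1.49689, -0.619716, 0.3789)–(-0.927345, -1.60621, 0.3789)  len=1.1391
  (v16,v21,v17) [++-] → (-1.02213, -0.178627, 0.3789)–(-1.12526, 0, 0.3789)  len=0.2063
  (v17,v21,v22) [-+-] → (-1.02213, -0.178627, 0.3789)–(-0.562628, -0.974459, 0.3789)  len=0.9190
  (v20,v25,v21) [--+] → (-0.211746, -1.60621, 0.3789)–(-0.927345, -1.60621, 0.3789)  len=0.7156
  (v21,v25,v26) [+-+] → (-0.211746, -1.60621, 0.3789)–(0.927345, -1.60621, 0.3789)  len=1.1391
  (v21,v26,v22) [++-] → (-0.356371, -0.974459, 0.3789)–(-0.562628, -0.974459, 0.3789)  len=0.2063
  (v22,v26,v27) [-+-] → (-0.356371, -0.974459, 0.3789)–(0.562628, -0.974459, 0.3789)  len=0.9190
  (v25,v0,v26) [--+] → (1.28514, -0.986495, 0.3789)–(0.927345, -1.60621, 0.3789)  len=0.7156
  (v26,v0,v1) [+-+] → (1.28514, -0.986495, 0.3789)–(1.85469, 0, 0.3789)  len=1.1391
  (v26,v1,v27) [++-] → (0.665757, -0.795832, 0.3789)–(0.562628, -0.974459, 0.3789)  len=0.2063
  (v27,v1,v2) [-+-] → (0.665757, -0.795832, 0.3789)–(1.12526, 0, 0.3789)  len=0.9190

Chained into 2 loop(s):
  loop 1: 12 segments, perimeter = 11.1281
  loop 2: 12 segments, perimeter = 6.7514
Total perimeter = 17.880


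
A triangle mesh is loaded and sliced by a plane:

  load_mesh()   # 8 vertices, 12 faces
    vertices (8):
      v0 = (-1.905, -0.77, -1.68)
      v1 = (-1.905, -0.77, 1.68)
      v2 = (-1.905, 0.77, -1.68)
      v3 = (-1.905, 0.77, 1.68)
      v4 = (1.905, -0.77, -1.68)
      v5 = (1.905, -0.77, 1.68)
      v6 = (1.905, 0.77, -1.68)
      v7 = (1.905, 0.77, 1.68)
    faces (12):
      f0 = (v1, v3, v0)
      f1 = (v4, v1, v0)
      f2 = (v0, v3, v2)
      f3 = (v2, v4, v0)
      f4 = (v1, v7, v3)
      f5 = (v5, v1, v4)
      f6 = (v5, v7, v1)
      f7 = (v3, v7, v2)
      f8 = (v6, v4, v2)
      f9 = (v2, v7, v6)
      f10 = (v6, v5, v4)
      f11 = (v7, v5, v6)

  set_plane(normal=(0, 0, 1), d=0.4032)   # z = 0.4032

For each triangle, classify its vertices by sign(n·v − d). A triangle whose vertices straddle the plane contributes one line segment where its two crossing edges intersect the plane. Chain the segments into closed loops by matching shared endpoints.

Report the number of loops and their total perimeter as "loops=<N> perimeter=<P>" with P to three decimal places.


Straddling triangles (8 of 12):
  (v1,v3,v0) [++-] → (-1.905, 0.1848, 0.4032)–(-1.905, -0.77, 0.4032)  len=0.9548
  (v4,v1,v0) [-+-] → (-0.4572, -0.77, 0.4032)–(-1.905, -0.77, 0.4032)  len=1.4478
  (v0,v3,v2) [-+-] → (-1.905, 0.1848, 0.4032)–(-1.905, 0.77, 0.4032)  len=0.5852
  (v5,v1,v4) [++-] → (-0.4572, -0.77, 0.4032)–(1.905, -0.77, 0.4032)  len=2.3622
  (v3,v7,v2) [++-] → (0.4572, 0.77, 0.4032)–(-1.905, 0.77, 0.4032)  len=2.3622
  (v2,v7,v6) [-+-] → (0.4572, 0.77, 0.4032)–(1.905, 0.77, 0.4032)  len=1.4478
  (v6,v5,v4) [-+-] → (1.905, -0.1848, 0.4032)–(1.905, -0.77, 0.4032)  len=0.5852
  (v7,v5,v6) [++-] → (1.905, -0.1848, 0.4032)–(1.905, 0.77, 0.4032)  len=0.9548

Chained into 1 loop(s):
  loop 1: 8 segments, perimeter = 10.7000
Total perimeter = 10.700

loops=1 perimeter=10.700


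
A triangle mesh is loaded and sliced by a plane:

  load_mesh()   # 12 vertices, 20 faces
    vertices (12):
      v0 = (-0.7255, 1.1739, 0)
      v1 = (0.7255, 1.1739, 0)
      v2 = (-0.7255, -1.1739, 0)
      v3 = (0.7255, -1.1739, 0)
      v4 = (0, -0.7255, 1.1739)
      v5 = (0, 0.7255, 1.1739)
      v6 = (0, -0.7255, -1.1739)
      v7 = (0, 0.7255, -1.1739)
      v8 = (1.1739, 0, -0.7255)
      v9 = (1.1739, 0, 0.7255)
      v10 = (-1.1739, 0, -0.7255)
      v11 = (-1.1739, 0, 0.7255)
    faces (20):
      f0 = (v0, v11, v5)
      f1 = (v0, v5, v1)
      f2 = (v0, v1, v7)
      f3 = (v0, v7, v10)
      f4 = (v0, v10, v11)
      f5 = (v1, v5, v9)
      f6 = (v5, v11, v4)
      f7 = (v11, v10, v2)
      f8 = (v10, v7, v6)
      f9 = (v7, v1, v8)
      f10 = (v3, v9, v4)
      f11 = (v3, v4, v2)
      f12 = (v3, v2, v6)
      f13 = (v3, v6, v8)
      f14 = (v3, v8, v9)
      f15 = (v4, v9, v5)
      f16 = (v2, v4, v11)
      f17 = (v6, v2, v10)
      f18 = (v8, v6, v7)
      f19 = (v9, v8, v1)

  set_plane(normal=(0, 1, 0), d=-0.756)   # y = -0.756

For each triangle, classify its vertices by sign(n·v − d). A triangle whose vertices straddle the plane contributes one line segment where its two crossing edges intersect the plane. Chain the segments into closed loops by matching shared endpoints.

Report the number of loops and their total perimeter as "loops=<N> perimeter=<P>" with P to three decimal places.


Straddling triangles (8 of 20):
  (v11,v10,v2) [++-] → (-0.885127, -0.756, -0.258273)–(-0.885127, -0.756, 0.258273)  len=0.5165
  (v3,v9,v4) [-++] → (0.885127, -0.756, 0.258273)–(0.0493482, -0.756, 1.09405)  len=1.1820
  (v3,v4,v2) [-+-] → (0.0493482, -0.756, 1.09405)–(-0.0493482, -0.756, 1.09405)  len=0.0987
  (v3,v2,v6) [--+] → (-0.0493482, -0.756, -1.09405)–(0.0493482, -0.756, -1.09405)  len=0.0987
  (v3,v6,v8) [-++] → (0.0493482, -0.756, -1.09405)–(0.885127, -0.756, -0.258273)  len=1.1820
  (v3,v8,v9) [-++] → (0.885127, -0.756, -0.258273)–(0.885127, -0.756, 0.258273)  len=0.5165
  (v2,v4,v11) [-++] → (-0.0493482, -0.756, 1.09405)–(-0.885127, -0.756, 0.258273)  len=1.1820
  (v6,v2,v10) [+-+] → (-0.0493482, -0.756, -1.09405)–(-0.885127, -0.756, -0.258273)  len=1.1820

Chained into 1 loop(s):
  loop 1: 8 segments, perimeter = 5.9584
Total perimeter = 5.958

loops=1 perimeter=5.958


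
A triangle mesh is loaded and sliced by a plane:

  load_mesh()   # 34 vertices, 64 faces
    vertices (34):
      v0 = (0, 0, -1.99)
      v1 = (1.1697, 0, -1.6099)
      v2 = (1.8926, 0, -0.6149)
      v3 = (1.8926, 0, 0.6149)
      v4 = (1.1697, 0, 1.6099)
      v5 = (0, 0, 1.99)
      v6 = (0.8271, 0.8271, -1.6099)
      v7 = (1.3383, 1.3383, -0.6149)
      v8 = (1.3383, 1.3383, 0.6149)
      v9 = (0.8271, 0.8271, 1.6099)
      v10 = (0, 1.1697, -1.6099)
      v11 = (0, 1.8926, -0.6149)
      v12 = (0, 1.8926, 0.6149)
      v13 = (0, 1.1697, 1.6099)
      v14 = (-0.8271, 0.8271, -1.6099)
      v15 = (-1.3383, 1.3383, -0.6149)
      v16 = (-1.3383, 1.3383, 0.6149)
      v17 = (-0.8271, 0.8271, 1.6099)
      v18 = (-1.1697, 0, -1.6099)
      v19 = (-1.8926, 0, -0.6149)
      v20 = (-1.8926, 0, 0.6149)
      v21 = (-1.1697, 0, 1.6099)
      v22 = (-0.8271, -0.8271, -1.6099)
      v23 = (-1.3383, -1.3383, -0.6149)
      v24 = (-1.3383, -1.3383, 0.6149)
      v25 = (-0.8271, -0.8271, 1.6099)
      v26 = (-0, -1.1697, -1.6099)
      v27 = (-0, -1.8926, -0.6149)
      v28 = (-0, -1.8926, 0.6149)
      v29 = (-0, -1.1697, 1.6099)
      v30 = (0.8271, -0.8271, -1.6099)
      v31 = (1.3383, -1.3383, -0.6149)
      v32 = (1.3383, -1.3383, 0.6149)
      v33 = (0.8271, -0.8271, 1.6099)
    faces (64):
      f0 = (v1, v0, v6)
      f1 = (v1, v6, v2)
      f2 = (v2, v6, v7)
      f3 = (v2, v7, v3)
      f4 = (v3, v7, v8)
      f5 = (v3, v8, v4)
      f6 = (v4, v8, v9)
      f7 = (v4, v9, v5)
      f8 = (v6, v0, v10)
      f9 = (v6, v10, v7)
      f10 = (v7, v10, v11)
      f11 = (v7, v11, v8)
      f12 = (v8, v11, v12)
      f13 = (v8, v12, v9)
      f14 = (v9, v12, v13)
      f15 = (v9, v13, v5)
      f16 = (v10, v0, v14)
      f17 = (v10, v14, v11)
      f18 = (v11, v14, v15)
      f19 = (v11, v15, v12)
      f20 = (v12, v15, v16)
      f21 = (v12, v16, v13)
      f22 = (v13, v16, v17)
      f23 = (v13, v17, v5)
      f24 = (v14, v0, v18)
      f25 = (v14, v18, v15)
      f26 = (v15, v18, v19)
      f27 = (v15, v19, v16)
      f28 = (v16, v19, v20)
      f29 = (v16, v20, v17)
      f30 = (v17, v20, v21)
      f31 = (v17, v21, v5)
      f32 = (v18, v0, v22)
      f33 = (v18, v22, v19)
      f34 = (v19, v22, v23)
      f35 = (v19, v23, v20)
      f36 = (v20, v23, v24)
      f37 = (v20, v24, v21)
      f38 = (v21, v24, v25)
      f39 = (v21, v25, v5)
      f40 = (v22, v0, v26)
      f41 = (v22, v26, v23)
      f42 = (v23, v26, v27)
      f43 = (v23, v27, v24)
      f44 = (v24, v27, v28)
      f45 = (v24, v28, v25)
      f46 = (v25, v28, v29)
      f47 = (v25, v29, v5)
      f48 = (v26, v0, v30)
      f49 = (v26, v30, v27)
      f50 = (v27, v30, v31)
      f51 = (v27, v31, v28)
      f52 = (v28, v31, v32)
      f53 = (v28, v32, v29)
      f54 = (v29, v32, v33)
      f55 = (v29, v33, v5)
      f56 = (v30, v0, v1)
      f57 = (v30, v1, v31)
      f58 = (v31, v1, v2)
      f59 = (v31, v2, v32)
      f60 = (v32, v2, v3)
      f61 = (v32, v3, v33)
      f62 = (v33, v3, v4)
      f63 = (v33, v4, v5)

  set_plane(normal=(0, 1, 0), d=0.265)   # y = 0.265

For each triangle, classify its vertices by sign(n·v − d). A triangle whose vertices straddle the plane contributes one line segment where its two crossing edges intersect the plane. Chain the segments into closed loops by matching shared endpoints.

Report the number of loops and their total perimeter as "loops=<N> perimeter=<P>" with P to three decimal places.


loops=1 perimeter=11.792

Straddling triangles (20 of 64):
  (v1,v0,v6) [--+] → (0.265, 0.265, -1.86822)–(1.05993, 0.265, -1.6099)  len=0.8358
  (v1,v6,v2) [-+-] → (1.05993, 0.265, -1.6099)–(1.55122, 0.265, -0.933695)  len=0.8358
  (v2,v6,v7) [-++] → (1.55122, 0.265, -0.933695)–(1.78284, 0.265, -0.6149)  len=0.3941
  (v2,v7,v3) [-+-] → (1.78284, 0.265, -0.6149)–(1.78284, 0.265, 0.371384)  len=0.9863
  (v3,v7,v8) [-++] → (1.78284, 0.265, 0.371384)–(1.78284, 0.265, 0.6149)  len=0.2435
  (v3,v8,v4) [-+-] → (1.78284, 0.265, 0.6149)–(1.20308, 0.265, 1.41288)  len=0.9864
  (v4,v8,v9) [-++] → (1.20308, 0.265, 1.41288)–(1.05993, 0.265, 1.6099)  len=0.2435
  (v4,v9,v5) [-+-] → (1.05993, 0.265, 1.6099)–(0.265, 0.265, 1.86822)  len=0.8358
  (v6,v0,v10) [+-+] → (0.265, 0.265, -1.86822)–(0, 0.265, -1.90389)  len=0.2674
  (v9,v13,v5) [++-] → (0, 0.265, 1.90389)–(0.265, 0.265, 1.86822)  len=0.2674
  (v10,v0,v14) [+-+] → (0, 0.265, -1.90389)–(-0.265, 0.265, -1.86822)  len=0.2674
  (v13,v17,v5) [++-] → (-0.265, 0.265, 1.86822)–(0, 0.265, 1.90389)  len=0.2674
  (v14,v0,v18) [+--] → (-0.265, 0.265, -1.86822)–(-1.05993, 0.265, -1.6099)  len=0.8358
  (v14,v18,v15) [+-+] → (-1.05993, 0.265, -1.6099)–(-1.20308, 0.265, -1.41288)  len=0.2435
  (v15,v18,v19) [+--] → (-1.20308, 0.265, -1.41288)–(-1.78284, 0.265, -0.6149)  len=0.9864
  (v15,v19,v16) [+-+] → (-1.78284, 0.265, -0.6149)–(-1.78284, 0.265, -0.371384)  len=0.2435
  (v16,v19,v20) [+--] → (-1.78284, 0.265, -0.371384)–(-1.78284, 0.265, 0.6149)  len=0.9863
  (v16,v20,v17) [+-+] → (-1.78284, 0.265, 0.6149)–(-1.55122, 0.265, 0.933695)  len=0.3941
  (v17,v20,v21) [+--] → (-1.55122, 0.265, 0.933695)–(-1.05993, 0.265, 1.6099)  len=0.8358
  (v17,v21,v5) [+--] → (-1.05993, 0.265, 1.6099)–(-0.265, 0.265, 1.86822)  len=0.8358

Chained into 1 loop(s):
  loop 1: 20 segments, perimeter = 11.7921
Total perimeter = 11.792
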